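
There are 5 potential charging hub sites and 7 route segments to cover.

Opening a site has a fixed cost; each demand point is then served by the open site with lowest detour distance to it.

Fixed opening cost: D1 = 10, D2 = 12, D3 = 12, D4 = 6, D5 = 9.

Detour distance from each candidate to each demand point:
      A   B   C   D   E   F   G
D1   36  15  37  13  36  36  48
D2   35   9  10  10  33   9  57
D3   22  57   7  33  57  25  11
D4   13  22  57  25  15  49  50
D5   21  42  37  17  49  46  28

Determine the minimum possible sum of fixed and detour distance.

104

Open {D2, D3, D4}: assign each demand point to its cheapest open site.
  A→D4 13, B→D2 9, C→D3 7, D→D2 10, E→D4 15, F→D2 9, G→D3 11
  detour distance 74, fixed 30 → total 104.
Compare {D2, D3, D4, D5}: detour distance 74 + fixed 39 = 113.
Compare {D1, D2, D3, D4}: detour distance 74 + fixed 40 = 114.
Compare {D2, D4, D5}: detour distance 94 + fixed 27 = 121.
All other subsets cost ≥ 113. Minimum total cost: 104.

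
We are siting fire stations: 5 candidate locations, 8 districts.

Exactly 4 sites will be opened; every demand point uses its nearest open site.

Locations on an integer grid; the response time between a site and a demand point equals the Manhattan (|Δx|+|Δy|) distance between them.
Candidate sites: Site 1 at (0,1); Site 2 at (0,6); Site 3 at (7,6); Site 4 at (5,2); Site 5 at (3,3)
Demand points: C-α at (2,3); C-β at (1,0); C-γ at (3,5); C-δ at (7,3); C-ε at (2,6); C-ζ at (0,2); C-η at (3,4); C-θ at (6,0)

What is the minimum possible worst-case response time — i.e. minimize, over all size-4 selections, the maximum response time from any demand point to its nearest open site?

3

Open {Site 1, Site 2, Site 4, Site 5}.
  Farthest demand point is C-δ at response time 3 (to Site 4); all others are ≤ 3.
With {Site 1, Site 2, Site 3, Site 4} the worst case is 4.
With {Site 1, Site 3, Site 4, Site 5} the worst case is 4.
No size-4 selection achieves below 3.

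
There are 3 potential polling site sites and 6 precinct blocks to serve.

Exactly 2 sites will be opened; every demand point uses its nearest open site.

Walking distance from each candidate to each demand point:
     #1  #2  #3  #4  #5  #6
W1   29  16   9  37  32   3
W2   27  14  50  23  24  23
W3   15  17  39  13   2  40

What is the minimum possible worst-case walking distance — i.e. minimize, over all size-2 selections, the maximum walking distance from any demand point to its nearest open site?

16

Open {W1, W3}.
  Farthest demand point is #2 at walking distance 16 (to W1); all others are ≤ 16.
With {W1, W2} the worst case is 27.
With {W2, W3} the worst case is 39.
No size-2 selection achieves below 16.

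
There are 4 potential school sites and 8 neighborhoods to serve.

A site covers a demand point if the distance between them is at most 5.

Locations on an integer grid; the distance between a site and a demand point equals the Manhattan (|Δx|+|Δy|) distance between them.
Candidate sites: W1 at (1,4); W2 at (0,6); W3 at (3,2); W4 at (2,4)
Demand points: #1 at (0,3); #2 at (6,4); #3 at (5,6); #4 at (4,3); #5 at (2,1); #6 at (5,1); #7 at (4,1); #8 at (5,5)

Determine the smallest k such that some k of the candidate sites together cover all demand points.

2

Coverage sets (demand points within 5 of each site):
  W1: {#1, #2, #4, #5, #8}
  W2: {#1, #3}
  W3: {#1, #2, #4, #5, #6, #7, #8}
  W4: {#1, #2, #3, #4, #5, #7, #8}
No single site covers all 8 demand points.
But {W2, W3} covers everything, so the minimum is 2.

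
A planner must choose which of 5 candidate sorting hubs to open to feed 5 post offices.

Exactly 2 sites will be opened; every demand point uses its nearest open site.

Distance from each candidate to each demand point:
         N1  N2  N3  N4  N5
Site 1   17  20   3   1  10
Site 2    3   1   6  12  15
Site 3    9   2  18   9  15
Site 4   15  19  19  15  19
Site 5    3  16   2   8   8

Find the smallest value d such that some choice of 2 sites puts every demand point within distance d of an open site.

8

Open {Site 2, Site 5}.
  Farthest demand point is N4 at distance 8 (to Site 5); all others are ≤ 8.
With {Site 3, Site 5} the worst case is 8.
With {Site 1, Site 2} the worst case is 10.
No size-2 selection achieves below 8.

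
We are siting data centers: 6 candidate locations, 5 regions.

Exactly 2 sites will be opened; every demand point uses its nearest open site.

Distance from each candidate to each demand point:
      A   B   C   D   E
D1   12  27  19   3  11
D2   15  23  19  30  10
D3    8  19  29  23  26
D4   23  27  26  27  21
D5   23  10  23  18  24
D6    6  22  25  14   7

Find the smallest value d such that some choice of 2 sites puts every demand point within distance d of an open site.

19

Open {D1, D3}.
  Farthest demand point is B at distance 19 (to D3); all others are ≤ 19.
With {D1, D5} the worst case is 19.
With {D2, D5} the worst case is 19.
No size-2 selection achieves below 19.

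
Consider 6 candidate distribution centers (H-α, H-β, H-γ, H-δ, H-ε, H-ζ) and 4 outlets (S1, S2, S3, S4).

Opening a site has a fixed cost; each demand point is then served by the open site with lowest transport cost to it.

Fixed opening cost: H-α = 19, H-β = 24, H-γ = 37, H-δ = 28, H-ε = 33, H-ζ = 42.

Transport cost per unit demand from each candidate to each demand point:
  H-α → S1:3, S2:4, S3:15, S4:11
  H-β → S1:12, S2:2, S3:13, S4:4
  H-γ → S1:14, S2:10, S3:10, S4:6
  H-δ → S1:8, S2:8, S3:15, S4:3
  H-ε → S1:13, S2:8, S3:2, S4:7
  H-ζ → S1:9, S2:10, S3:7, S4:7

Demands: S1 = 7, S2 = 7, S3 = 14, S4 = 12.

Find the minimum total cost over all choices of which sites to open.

Open {H-α, H-β, H-ε}: assign each demand point to its cheapest open site.
  S1→H-α 7×3=21, S2→H-β 7×2=14, S3→H-ε 14×2=28, S4→H-β 12×4=48
  transport cost 111, fixed 76 → total 187.
Compare {H-α, H-δ, H-ε}: transport cost 113 + fixed 80 = 193.
Compare {H-α, H-β, H-δ, H-ε}: transport cost 99 + fixed 104 = 203.
Compare {H-α, H-ε}: transport cost 161 + fixed 52 = 213.
All other subsets cost ≥ 193. Minimum total cost: 187.

187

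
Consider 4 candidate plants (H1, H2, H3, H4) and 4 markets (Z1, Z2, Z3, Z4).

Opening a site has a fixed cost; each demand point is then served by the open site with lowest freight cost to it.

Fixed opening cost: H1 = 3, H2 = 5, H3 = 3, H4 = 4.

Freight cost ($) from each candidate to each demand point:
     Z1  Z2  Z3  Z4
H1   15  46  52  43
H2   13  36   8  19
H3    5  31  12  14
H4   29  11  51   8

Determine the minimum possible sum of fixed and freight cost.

43

Open {H3, H4}: assign each demand point to its cheapest open site.
  Z1→H3 5, Z2→H4 11, Z3→H3 12, Z4→H4 8
  freight cost 36, fixed 7 → total 43.
Compare {H2, H3, H4}: freight cost 32 + fixed 12 = 44.
Compare {H1, H3, H4}: freight cost 36 + fixed 10 = 46.
Compare {H1, H2, H3, H4}: freight cost 32 + fixed 15 = 47.
All other subsets cost ≥ 44. Minimum total cost: 43.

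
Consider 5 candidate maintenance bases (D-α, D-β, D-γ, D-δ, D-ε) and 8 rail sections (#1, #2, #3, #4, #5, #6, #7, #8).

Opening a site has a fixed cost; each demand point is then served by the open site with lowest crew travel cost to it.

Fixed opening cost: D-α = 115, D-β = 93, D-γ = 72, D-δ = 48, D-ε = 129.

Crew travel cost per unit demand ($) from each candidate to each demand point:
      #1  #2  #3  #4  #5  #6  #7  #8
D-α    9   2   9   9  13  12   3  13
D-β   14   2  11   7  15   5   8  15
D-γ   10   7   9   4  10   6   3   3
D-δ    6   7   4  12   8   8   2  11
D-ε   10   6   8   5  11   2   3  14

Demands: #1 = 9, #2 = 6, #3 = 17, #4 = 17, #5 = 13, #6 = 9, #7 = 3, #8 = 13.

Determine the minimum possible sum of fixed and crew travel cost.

Open {D-γ, D-δ}: assign each demand point to its cheapest open site.
  #1→D-δ 9×6=54, #2→D-γ 6×7=42, #3→D-δ 17×4=68, #4→D-γ 17×4=68, #5→D-δ 13×8=104, #6→D-γ 9×6=54, #7→D-δ 3×2=6, #8→D-γ 13×3=39
  crew travel cost 435, fixed 120 → total 555.
Compare {D-β, D-γ, D-δ}: crew travel cost 396 + fixed 213 = 609.
Compare {D-α, D-γ, D-δ}: crew travel cost 405 + fixed 235 = 640.
Compare {D-γ, D-δ, D-ε}: crew travel cost 393 + fixed 249 = 642.
All other subsets cost ≥ 609. Minimum total cost: 555.

555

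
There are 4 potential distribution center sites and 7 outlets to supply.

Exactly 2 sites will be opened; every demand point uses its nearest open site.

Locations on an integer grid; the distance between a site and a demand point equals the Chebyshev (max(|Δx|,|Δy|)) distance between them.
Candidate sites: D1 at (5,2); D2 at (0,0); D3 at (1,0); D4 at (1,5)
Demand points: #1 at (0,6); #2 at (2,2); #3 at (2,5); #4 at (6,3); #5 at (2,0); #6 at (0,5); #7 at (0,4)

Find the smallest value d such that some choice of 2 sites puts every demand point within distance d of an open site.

3

Open {D1, D4}.
  Farthest demand point is #2 at distance 3 (to D1); all others are ≤ 3.
With {D1, D2} the worst case is 5.
With {D1, D3} the worst case is 5.
No size-2 selection achieves below 3.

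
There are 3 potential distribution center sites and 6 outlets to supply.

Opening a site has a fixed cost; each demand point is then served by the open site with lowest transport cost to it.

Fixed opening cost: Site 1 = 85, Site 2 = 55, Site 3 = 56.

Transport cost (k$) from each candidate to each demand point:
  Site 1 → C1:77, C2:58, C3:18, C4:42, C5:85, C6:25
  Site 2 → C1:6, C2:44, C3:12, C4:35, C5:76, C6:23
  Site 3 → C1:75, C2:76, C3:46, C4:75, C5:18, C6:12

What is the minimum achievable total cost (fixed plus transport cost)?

238

Open {Site 2, Site 3}: assign each demand point to its cheapest open site.
  C1→Site 2 6, C2→Site 2 44, C3→Site 2 12, C4→Site 2 35, C5→Site 3 18, C6→Site 3 12
  transport cost 127, fixed 111 → total 238.
Compare {Site 2}: transport cost 196 + fixed 55 = 251.
Compare {Site 1, Site 2, Site 3}: transport cost 127 + fixed 196 = 323.
Compare {Site 1, Site 2}: transport cost 196 + fixed 140 = 336.
All other subsets cost ≥ 251. Minimum total cost: 238.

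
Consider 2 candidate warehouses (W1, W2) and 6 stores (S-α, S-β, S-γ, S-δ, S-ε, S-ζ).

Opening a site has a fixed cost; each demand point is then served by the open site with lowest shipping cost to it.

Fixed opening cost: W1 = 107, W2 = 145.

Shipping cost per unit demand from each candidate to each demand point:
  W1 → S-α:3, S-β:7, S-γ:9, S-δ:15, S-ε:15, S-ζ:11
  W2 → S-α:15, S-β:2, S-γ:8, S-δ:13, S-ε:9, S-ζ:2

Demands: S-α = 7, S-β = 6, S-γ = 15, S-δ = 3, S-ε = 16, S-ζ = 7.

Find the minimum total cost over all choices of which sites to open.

579

Open {W2}: assign each demand point to its cheapest open site.
  S-α→W2 7×15=105, S-β→W2 6×2=12, S-γ→W2 15×8=120, S-δ→W2 3×13=39, S-ε→W2 16×9=144, S-ζ→W2 7×2=14
  shipping cost 434, fixed 145 → total 579.
Compare {W1, W2}: shipping cost 350 + fixed 252 = 602.
Compare {W1}: shipping cost 560 + fixed 107 = 667.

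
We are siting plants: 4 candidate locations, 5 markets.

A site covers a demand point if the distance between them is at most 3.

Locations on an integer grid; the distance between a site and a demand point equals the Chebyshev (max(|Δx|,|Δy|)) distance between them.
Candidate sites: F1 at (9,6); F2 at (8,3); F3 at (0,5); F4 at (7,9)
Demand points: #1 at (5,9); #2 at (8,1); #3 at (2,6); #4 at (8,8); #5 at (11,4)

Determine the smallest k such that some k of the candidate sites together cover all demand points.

Coverage sets (demand points within 3 of each site):
  F1: {#4, #5}
  F2: {#2, #5}
  F3: {#3}
  F4: {#1, #4}
No 2 sites suffice: every size-2 union leaves at least one demand point uncovered.
But {F2, F3, F4} covers everything, so the minimum is 3.

3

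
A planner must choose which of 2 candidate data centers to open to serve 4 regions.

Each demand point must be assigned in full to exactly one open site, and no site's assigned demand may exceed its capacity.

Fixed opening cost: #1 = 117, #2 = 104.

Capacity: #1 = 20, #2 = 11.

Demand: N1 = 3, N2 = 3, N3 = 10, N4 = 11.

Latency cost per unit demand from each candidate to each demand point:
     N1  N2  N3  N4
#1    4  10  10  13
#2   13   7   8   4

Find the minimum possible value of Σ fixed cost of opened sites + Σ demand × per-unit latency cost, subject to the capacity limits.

407

Open {#1, #2}; cheapest assignment that respects the capacities:
  #1 (cap 20, load 16): N1, N2, N3 — cost 3×4 + 3×10 + 10×10 = 142
  #2 (cap 11, load 11): N4 — cost 11×4 = 44
  Shipping 186, fixed 221 → total 407.
  Any other capacity-feasible assignment to {#1, #2} ships for at least 186.
Total demand is 27 and no other set of sites has combined capacity ≥ 27, so {#1, #2} is the only feasible choice of open sites. Minimum: 407.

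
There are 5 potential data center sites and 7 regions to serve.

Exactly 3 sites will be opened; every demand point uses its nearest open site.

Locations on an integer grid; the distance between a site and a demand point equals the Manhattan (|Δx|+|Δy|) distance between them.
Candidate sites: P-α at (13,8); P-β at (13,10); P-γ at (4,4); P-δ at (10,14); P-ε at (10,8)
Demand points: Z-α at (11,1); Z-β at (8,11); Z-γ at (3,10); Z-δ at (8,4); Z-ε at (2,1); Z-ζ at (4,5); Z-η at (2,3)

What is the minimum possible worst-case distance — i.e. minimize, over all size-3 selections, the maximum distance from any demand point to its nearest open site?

Open {P-α, P-γ, P-ε}.
  Farthest demand point is Z-α at distance 8 (to P-ε); all others are ≤ 8.
With {P-β, P-γ, P-ε} the worst case is 8.
With {P-γ, P-δ, P-ε} the worst case is 8.
No size-3 selection achieves below 8.

8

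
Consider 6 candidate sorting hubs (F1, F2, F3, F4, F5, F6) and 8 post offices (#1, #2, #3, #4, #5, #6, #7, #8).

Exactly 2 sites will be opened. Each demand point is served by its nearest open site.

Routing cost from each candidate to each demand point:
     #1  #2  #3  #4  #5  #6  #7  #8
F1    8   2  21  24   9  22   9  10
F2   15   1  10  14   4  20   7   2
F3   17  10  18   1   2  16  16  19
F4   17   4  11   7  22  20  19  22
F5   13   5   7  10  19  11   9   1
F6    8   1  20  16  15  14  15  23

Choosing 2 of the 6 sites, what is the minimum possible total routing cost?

Open {F3, F5}.
  #1→F5 13, #2→F5 5, #3→F5 7, #4→F3 1, #5→F3 2, #6→F5 11, #7→F5 9, #8→F5 1  ⇒ total 49.
Compare {F2, F3}: total 54.
Compare {F2, F5}: total 54.
No size-2 selection does better; minimum is 49.

49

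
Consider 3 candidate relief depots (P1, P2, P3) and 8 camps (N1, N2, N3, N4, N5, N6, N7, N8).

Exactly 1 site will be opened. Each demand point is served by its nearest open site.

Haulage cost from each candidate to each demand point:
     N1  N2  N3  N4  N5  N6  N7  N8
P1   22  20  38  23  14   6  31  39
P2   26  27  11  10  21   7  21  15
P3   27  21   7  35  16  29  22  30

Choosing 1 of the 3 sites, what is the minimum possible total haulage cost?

Open {P2}.
  N1→P2 26, N2→P2 27, N3→P2 11, N4→P2 10, N5→P2 21, N6→P2 7, N7→P2 21, N8→P2 15  ⇒ total 138.
Compare {P3}: total 187.
Compare {P1}: total 193.

138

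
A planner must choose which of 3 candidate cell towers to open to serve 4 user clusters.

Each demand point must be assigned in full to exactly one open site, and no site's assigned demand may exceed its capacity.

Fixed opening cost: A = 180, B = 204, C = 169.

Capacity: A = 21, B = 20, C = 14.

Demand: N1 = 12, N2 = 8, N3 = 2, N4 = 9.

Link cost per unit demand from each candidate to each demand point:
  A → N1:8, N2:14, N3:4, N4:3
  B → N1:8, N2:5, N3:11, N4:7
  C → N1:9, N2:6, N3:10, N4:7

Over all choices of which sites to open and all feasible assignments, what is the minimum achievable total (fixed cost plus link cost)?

Open {A, C}; cheapest assignment that respects the capacities:
  A (cap 21, load 21): N1, N4 — cost 12×8 + 9×3 = 123
  C (cap 14, load 10): N2, N3 — cost 8×6 + 2×10 = 68
  Shipping 191, fixed 349 → total 540.
  Any other capacity-feasible assignment to {A, C} ships for at least 191.
Compare {A, B}: its best feasible assignment gives total 555.
Compare {B, C}: its best feasible assignment gives total 592.
Every other set of open sites that can feasibly serve all demand totals ≥ 555 even under its best assignment. Minimum: 540.

540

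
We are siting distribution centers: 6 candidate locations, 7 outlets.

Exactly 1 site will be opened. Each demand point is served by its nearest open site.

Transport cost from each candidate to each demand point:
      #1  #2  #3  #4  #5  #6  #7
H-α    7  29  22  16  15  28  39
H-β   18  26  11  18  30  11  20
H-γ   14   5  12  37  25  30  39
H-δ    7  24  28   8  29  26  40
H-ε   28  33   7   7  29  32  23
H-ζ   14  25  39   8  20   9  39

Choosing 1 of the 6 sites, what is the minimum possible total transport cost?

Open {H-β}.
  #1→H-β 18, #2→H-β 26, #3→H-β 11, #4→H-β 18, #5→H-β 30, #6→H-β 11, #7→H-β 20  ⇒ total 134.
Compare {H-ζ}: total 154.
Compare {H-α}: total 156.
No size-1 selection does better; minimum is 134.

134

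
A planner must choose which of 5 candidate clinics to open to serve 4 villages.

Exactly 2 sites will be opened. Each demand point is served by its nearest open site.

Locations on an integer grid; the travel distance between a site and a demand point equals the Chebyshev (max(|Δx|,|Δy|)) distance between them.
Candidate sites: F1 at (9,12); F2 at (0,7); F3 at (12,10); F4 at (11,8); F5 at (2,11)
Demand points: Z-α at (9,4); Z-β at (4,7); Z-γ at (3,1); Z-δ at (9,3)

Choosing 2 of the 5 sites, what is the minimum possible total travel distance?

Open {F2, F4}.
  Z-α→F4 4, Z-β→F2 4, Z-γ→F2 6, Z-δ→F4 5  ⇒ total 19.
Compare {F4, F5}: total 21.
Compare {F1, F4}: total 22.
No size-2 selection does better; minimum is 19.

19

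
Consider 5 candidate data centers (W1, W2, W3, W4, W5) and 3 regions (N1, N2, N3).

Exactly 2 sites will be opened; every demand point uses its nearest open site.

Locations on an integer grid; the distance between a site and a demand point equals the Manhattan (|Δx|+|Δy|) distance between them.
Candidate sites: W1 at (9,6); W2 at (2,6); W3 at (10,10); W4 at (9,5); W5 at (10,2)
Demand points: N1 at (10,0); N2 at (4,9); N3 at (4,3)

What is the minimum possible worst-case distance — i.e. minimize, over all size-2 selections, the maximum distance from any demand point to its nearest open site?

5

Open {W2, W5}.
  Farthest demand point is N2 at distance 5 (to W2); all others are ≤ 5.
With {W2, W4} the worst case is 6.
With {W1, W2} the worst case is 7.
No size-2 selection achieves below 5.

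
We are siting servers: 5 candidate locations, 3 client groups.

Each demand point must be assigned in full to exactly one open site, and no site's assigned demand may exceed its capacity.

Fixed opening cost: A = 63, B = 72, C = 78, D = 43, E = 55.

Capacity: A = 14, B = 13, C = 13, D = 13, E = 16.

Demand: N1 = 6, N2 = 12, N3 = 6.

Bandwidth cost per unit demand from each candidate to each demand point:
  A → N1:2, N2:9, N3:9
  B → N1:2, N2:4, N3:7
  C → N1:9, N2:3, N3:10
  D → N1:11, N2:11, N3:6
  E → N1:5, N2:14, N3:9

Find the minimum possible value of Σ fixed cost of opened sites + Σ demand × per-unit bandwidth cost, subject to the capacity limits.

Open {B, C}; cheapest assignment that respects the capacities:
  B (cap 13, load 12): N1, N3 — cost 6×2 + 6×7 = 54
  C (cap 13, load 12): N2 — cost 12×3 = 36
  Shipping 90, fixed 150 → total 240.
  Any other capacity-feasible assignment to {B, C} ships for at least 90.
Compare {A, C}: its best feasible assignment gives total 243.
Compare {A, B}: its best feasible assignment gives total 249.
Every other set of open sites that can feasibly serve all demand totals ≥ 243 even under its best assignment. Minimum: 240.

240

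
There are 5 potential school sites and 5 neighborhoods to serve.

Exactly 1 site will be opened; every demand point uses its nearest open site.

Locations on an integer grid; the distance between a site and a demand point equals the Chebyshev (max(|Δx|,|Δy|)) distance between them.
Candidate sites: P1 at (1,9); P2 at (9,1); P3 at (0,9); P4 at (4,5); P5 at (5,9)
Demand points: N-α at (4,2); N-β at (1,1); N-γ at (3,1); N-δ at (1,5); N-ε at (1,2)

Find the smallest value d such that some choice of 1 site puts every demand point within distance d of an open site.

4

Open {P4}.
  Farthest demand point is N-β at distance 4 (to P4); all others are ≤ 4.
With {P1} the worst case is 8.
With {P2} the worst case is 8.
No size-1 selection achieves below 4.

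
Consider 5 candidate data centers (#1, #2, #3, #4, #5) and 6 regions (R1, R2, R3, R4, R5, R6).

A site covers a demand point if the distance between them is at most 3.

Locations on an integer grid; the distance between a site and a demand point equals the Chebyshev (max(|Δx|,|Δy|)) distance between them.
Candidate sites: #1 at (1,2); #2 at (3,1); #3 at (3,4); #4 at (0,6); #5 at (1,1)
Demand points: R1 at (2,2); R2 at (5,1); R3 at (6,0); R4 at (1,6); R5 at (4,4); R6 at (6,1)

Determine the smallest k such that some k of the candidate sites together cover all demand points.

Coverage sets (demand points within 3 of each site):
  #1: {R1, R5}
  #2: {R1, R2, R3, R5, R6}
  #3: {R1, R2, R4, R5, R6}
  #4: {R4}
  #5: {R1, R5}
No single site covers all 6 demand points.
But {#2, #3} covers everything, so the minimum is 2.

2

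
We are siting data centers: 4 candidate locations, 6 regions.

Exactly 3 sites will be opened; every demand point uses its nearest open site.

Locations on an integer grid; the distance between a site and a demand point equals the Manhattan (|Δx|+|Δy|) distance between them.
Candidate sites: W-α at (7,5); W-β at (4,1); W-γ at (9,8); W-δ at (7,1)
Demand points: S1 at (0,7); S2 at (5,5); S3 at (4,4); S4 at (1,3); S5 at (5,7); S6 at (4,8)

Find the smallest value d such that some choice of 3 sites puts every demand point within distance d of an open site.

Open {W-α, W-β, W-γ}.
  Farthest demand point is S1 at distance 9 (to W-α); all others are ≤ 9.
With {W-α, W-β, W-δ} the worst case is 9.
With {W-α, W-γ, W-δ} the worst case is 9.
No size-3 selection achieves below 9.

9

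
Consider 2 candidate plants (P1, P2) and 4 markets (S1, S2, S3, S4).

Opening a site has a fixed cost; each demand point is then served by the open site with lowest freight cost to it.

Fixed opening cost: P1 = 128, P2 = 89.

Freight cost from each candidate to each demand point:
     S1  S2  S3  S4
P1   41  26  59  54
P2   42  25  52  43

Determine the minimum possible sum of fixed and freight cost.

251

Open {P2}: assign each demand point to its cheapest open site.
  S1→P2 42, S2→P2 25, S3→P2 52, S4→P2 43
  freight cost 162, fixed 89 → total 251.
Compare {P1}: freight cost 180 + fixed 128 = 308.
Compare {P1, P2}: freight cost 161 + fixed 217 = 378.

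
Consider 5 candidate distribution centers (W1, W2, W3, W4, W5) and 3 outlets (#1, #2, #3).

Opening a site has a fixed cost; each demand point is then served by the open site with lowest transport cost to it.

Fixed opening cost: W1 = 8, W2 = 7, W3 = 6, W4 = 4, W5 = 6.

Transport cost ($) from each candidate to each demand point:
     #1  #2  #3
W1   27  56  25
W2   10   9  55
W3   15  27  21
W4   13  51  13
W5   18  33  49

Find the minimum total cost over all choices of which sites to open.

43

Open {W2, W4}: assign each demand point to its cheapest open site.
  #1→W2 10, #2→W2 9, #3→W4 13
  transport cost 32, fixed 11 → total 43.
Compare {W2, W3, W4}: transport cost 32 + fixed 17 = 49.
Compare {W2, W4, W5}: transport cost 32 + fixed 17 = 49.
Compare {W1, W2, W4}: transport cost 32 + fixed 19 = 51.
All other subsets cost ≥ 49. Minimum total cost: 43.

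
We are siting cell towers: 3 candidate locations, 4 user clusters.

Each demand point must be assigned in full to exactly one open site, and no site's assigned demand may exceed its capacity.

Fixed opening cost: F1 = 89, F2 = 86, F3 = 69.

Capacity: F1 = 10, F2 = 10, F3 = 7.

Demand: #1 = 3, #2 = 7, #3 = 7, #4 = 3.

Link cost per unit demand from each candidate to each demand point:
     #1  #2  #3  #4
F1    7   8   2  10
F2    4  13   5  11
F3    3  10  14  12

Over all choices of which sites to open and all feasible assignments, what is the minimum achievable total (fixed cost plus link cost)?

308

Open {F1, F2}; cheapest assignment that respects the capacities:
  F1 (cap 10, load 10): #2, #4 — cost 7×8 + 3×10 = 86
  F2 (cap 10, load 10): #1, #3 — cost 3×4 + 7×5 = 47
  Shipping 133, fixed 175 → total 308.
  Any other capacity-feasible assignment to {F1, F2} ships for at least 133.
Compare {F1, F2, F3}: its best feasible assignment gives total 370.
Every other set of open sites that can feasibly serve all demand totals ≥ 370 even under its best assignment. Minimum: 308.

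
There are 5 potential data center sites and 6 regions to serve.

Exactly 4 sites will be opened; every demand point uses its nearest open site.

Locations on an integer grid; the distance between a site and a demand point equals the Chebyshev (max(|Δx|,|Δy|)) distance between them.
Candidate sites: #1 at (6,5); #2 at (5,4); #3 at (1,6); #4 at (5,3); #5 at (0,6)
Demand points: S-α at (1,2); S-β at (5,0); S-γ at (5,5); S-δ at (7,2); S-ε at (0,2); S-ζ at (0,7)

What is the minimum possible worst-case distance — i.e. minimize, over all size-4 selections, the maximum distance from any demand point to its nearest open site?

4

Open {#1, #2, #3, #4}.
  Farthest demand point is S-α at distance 4 (to #2); all others are ≤ 4.
With {#1, #2, #3, #5} the worst case is 4.
With {#1, #2, #4, #5} the worst case is 4.
No size-4 selection achieves below 4.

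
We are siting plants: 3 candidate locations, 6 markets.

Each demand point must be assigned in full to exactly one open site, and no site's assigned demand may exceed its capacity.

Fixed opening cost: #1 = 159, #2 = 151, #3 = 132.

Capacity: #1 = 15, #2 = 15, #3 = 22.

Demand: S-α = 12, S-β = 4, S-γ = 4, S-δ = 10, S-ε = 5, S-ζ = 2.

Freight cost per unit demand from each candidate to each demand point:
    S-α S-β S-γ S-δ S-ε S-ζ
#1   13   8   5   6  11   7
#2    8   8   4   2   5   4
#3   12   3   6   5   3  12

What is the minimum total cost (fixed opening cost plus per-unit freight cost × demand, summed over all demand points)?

Open {#2, #3}; cheapest assignment that respects the capacities:
  #2 (cap 15, load 15): S-δ, S-ε — cost 10×2 + 5×5 = 45
  #3 (cap 22, load 22): S-α, S-β, S-γ, S-ζ — cost 12×12 + 4×3 + 4×6 + 2×12 = 204
  Shipping 249, fixed 283 → total 532.
  Any other capacity-feasible assignment to {#2, #3} ships for at least 249.
Compare {#1, #3}: its best feasible assignment gives total 606.
Compare {#1, #2, #3}: its best feasible assignment gives total 643.
Every other set of open sites that can feasibly serve all demand totals ≥ 606 even under its best assignment. Minimum: 532.

532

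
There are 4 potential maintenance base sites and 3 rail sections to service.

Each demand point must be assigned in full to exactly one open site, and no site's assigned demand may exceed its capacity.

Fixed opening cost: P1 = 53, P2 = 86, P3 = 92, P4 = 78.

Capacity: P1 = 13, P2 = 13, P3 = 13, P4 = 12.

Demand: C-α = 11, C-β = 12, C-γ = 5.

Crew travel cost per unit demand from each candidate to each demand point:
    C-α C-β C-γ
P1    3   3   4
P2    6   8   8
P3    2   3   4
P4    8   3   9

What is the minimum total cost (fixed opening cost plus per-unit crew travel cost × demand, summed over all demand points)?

301

Open {P1, P3, P4}; cheapest assignment that respects the capacities:
  P1 (cap 13, load 5): C-γ — cost 5×4 = 20
  P3 (cap 13, load 11): C-α — cost 11×2 = 22
  P4 (cap 12, load 12): C-β — cost 12×3 = 36
  Shipping 78, fixed 223 → total 301.
  Any other capacity-feasible assignment to {P1, P3, P4} ships for at least 78.
Compare {P1, P2, P4}: its best feasible assignment gives total 326.
Compare {P1, P2, P3}: its best feasible assignment gives total 329.
Every other set of open sites that can feasibly serve all demand totals ≥ 326 even under its best assignment. Minimum: 301.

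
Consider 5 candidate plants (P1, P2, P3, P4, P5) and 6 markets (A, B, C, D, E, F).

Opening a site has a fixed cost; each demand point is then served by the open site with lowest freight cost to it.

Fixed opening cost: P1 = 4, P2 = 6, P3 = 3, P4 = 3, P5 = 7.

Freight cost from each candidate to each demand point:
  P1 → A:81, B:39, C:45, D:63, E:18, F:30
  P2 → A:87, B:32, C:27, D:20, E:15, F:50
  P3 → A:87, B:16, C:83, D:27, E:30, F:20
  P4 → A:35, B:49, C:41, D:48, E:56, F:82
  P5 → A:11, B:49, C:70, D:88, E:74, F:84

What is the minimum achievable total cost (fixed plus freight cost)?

Open {P2, P3, P5}: assign each demand point to its cheapest open site.
  A→P5 11, B→P3 16, C→P2 27, D→P2 20, E→P2 15, F→P3 20
  freight cost 109, fixed 16 → total 125.
Compare {P2, P3, P4, P5}: freight cost 109 + fixed 19 = 128.
Compare {P1, P2, P3, P5}: freight cost 109 + fixed 20 = 129.
Compare {P1, P2, P3, P4, P5}: freight cost 109 + fixed 23 = 132.
All other subsets cost ≥ 128. Minimum total cost: 125.

125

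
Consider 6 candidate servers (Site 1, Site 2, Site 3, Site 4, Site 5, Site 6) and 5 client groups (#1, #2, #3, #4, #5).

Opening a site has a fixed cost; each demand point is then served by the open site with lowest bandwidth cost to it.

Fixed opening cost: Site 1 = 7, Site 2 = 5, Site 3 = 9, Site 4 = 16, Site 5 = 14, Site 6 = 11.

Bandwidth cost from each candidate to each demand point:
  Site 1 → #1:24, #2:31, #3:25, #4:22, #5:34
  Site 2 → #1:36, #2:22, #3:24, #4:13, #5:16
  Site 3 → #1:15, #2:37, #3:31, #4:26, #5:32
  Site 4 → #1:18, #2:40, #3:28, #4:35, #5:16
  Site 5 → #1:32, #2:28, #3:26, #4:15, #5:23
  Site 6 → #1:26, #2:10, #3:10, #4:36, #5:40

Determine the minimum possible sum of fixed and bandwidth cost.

Open {Site 2, Site 3, Site 6}: assign each demand point to its cheapest open site.
  #1→Site 3 15, #2→Site 6 10, #3→Site 6 10, #4→Site 2 13, #5→Site 2 16
  bandwidth cost 64, fixed 25 → total 89.
Compare {Site 2, Site 6}: bandwidth cost 75 + fixed 16 = 91.
Compare {Site 1, Site 2, Site 6}: bandwidth cost 73 + fixed 23 = 96.
Compare {Site 1, Site 2, Site 3, Site 6}: bandwidth cost 64 + fixed 32 = 96.
All other subsets cost ≥ 91. Minimum total cost: 89.

89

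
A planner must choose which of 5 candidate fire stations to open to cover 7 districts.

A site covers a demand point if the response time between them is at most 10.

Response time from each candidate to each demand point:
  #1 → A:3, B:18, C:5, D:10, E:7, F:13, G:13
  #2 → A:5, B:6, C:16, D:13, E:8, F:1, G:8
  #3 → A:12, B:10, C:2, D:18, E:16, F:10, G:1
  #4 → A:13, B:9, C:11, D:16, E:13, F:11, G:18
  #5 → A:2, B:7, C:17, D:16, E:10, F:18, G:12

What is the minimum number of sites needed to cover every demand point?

2

Coverage sets (demand points within 10 of each site):
  #1: {A, C, D, E}
  #2: {A, B, E, F, G}
  #3: {B, C, F, G}
  #4: {B}
  #5: {A, B, E}
No single site covers all 7 demand points.
But {#1, #2} covers everything, so the minimum is 2.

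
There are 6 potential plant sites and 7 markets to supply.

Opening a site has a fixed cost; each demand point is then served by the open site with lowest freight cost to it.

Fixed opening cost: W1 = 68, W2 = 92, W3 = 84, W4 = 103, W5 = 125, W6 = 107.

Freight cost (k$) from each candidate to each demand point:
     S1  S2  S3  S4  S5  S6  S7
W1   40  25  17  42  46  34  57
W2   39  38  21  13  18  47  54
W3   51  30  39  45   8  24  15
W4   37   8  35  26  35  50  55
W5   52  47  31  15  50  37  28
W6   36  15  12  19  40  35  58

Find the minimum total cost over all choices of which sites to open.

Open {W3}: assign each demand point to its cheapest open site.
  S1→W3 51, S2→W3 30, S3→W3 39, S4→W3 45, S5→W3 8, S6→W3 24, S7→W3 15
  freight cost 212, fixed 84 → total 296.
Compare {W3, W6}: freight cost 129 + fixed 191 = 320.
Compare {W2}: freight cost 230 + fixed 92 = 322.
Compare {W6}: freight cost 215 + fixed 107 = 322.
All other subsets cost ≥ 320. Minimum total cost: 296.

296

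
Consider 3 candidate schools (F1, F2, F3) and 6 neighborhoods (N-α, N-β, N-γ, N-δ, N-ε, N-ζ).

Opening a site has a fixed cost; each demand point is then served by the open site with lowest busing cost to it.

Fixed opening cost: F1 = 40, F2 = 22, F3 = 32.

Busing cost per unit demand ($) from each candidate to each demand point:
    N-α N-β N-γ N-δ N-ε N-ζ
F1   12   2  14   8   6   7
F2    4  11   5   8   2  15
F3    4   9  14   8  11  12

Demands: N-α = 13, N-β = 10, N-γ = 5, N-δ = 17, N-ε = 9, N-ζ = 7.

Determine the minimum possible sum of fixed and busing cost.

Open {F1, F2}: assign each demand point to its cheapest open site.
  N-α→F2 13×4=52, N-β→F1 10×2=20, N-γ→F2 5×5=25, N-δ→F1 17×8=136, N-ε→F2 9×2=18, N-ζ→F1 7×7=49
  busing cost 300, fixed 62 → total 362.
Compare {F1, F2, F3}: busing cost 300 + fixed 94 = 394.
Compare {F1, F3}: busing cost 381 + fixed 72 = 453.
Compare {F2, F3}: busing cost 405 + fixed 54 = 459.
All other subsets cost ≥ 394. Minimum total cost: 362.

362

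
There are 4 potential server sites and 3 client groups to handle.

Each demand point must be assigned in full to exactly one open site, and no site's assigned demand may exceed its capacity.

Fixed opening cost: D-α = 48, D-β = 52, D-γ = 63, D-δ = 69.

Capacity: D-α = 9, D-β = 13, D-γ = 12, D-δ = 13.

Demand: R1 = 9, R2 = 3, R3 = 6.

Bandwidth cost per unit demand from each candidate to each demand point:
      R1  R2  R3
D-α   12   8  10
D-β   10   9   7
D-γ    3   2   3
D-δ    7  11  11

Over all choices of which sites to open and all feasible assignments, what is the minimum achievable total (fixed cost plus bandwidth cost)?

Open {D-β, D-γ}; cheapest assignment that respects the capacities:
  D-β (cap 13, load 6): R3 — cost 6×7 = 42
  D-γ (cap 12, load 12): R1, R2 — cost 9×3 + 3×2 = 33
  Shipping 75, fixed 115 → total 190.
  Any other capacity-feasible assignment to {D-β, D-γ} ships for at least 75.
Compare {D-α, D-γ}: its best feasible assignment gives total 204.
Compare {D-γ, D-δ}: its best feasible assignment gives total 219.
Every other set of open sites that can feasibly serve all demand totals ≥ 204 even under its best assignment. Minimum: 190.

190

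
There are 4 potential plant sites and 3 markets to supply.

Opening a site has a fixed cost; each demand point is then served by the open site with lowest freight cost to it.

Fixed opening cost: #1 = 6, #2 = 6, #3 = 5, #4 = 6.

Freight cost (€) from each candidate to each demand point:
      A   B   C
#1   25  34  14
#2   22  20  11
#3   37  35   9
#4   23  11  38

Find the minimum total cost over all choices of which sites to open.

54

Open {#3, #4}: assign each demand point to its cheapest open site.
  A→#4 23, B→#4 11, C→#3 9
  freight cost 43, fixed 11 → total 54.
Compare {#2, #4}: freight cost 44 + fixed 12 = 56.
Compare {#2}: freight cost 53 + fixed 6 = 59.
Compare {#2, #3, #4}: freight cost 42 + fixed 17 = 59.
All other subsets cost ≥ 56. Minimum total cost: 54.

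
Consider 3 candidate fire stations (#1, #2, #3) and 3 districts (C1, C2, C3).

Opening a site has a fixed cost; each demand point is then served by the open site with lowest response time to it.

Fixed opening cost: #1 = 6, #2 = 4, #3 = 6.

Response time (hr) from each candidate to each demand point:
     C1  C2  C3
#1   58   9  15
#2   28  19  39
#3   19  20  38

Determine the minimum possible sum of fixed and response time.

Open {#1, #3}: assign each demand point to its cheapest open site.
  C1→#3 19, C2→#1 9, C3→#1 15
  response time 43, fixed 12 → total 55.
Compare {#1, #2, #3}: response time 43 + fixed 16 = 59.
Compare {#1, #2}: response time 52 + fixed 10 = 62.
Compare {#3}: response time 77 + fixed 6 = 83.
All other subsets cost ≥ 59. Minimum total cost: 55.

55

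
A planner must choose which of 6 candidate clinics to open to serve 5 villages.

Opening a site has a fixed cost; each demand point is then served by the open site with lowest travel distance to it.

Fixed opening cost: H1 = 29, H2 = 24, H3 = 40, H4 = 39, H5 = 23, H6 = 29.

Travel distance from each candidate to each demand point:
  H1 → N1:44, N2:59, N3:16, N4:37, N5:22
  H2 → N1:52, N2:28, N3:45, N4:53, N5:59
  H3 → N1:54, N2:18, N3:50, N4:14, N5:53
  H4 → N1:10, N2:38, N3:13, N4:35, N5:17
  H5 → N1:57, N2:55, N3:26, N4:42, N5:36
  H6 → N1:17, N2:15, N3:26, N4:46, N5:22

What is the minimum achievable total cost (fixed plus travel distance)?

Open {H3, H4}: assign each demand point to its cheapest open site.
  N1→H4 10, N2→H3 18, N3→H4 13, N4→H3 14, N5→H4 17
  travel distance 72, fixed 79 → total 151.
Compare {H4}: travel distance 113 + fixed 39 = 152.
Compare {H6}: travel distance 126 + fixed 29 = 155.
Compare {H4, H6}: travel distance 90 + fixed 68 = 158.
All other subsets cost ≥ 152. Minimum total cost: 151.

151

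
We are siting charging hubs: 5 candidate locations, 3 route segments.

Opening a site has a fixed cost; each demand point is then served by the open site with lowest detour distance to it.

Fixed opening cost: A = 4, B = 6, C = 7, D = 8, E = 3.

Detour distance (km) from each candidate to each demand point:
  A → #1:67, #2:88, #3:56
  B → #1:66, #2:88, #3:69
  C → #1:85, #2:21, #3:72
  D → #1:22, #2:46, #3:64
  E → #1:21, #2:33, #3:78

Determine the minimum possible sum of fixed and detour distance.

Open {A, C, E}: assign each demand point to its cheapest open site.
  #1→E 21, #2→C 21, #3→A 56
  detour distance 98, fixed 14 → total 112.
Compare {A, E}: detour distance 110 + fixed 7 = 117.
Compare {A, C, D}: detour distance 99 + fixed 19 = 118.
Compare {A, B, C, E}: detour distance 98 + fixed 20 = 118.
All other subsets cost ≥ 117. Minimum total cost: 112.

112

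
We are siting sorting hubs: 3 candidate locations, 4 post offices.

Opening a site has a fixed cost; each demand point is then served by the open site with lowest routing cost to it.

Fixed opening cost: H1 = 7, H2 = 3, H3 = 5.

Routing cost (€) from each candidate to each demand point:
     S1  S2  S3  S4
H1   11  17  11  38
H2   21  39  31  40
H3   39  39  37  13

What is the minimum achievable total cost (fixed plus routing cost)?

Open {H1, H3}: assign each demand point to its cheapest open site.
  S1→H1 11, S2→H1 17, S3→H1 11, S4→H3 13
  routing cost 52, fixed 12 → total 64.
Compare {H1, H2, H3}: routing cost 52 + fixed 15 = 67.
Compare {H1}: routing cost 77 + fixed 7 = 84.
Compare {H1, H2}: routing cost 77 + fixed 10 = 87.
All other subsets cost ≥ 67. Minimum total cost: 64.

64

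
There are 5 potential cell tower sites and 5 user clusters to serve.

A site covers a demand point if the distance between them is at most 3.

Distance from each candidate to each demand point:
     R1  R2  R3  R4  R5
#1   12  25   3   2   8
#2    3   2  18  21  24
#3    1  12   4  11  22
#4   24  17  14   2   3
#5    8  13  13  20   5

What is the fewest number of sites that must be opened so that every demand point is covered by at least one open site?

Coverage sets (demand points within 3 of each site):
  #1: {R3, R4}
  #2: {R1, R2}
  #3: {R1}
  #4: {R4, R5}
  #5: {}
No 2 sites suffice: every size-2 union leaves at least one demand point uncovered.
But {#1, #2, #4} covers everything, so the minimum is 3.

3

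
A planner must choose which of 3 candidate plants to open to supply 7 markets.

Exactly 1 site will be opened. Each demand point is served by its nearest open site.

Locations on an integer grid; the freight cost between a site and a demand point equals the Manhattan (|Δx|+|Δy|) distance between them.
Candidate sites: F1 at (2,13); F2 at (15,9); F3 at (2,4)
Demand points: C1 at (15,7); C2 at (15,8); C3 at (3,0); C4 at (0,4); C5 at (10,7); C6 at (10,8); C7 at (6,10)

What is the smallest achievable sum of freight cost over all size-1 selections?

67

Open {F2}.
  C1→F2 2, C2→F2 1, C3→F2 21, C4→F2 20, C5→F2 7, C6→F2 6, C7→F2 10  ⇒ total 67.
Compare {F3}: total 73.
Compare {F1}: total 96.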